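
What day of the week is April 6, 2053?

Doomsday rule: the anchor day for the 2000s is Tuesday. For year 53: 53÷12 = 4 r 5, and 5÷4 = 1, so 4+5+1 = 10.
Tuesday + 10 ≡ Friday — that's 2053's doomsday.
In April the doomsday date is Apr 4.
Apr 6 is 2 days after Apr 4; 2 mod 7 = 2, so Friday + 2 = Sunday.

Sunday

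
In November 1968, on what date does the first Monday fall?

November 1, 1968 is a Friday.
The first Monday is therefore November 4 (3 days later).

November 4, 1968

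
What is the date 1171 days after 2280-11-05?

January 20, 2284

+365 (one year) → Nov 5, 2281 (806 left).
+365 (one year) → Nov 5, 2282 (441 left).
+365 (one year) → Nov 5, 2283 (76 left).
Nov has 30 days: +26 → Dec 1, 2283 (50 left).
Dec has 31 days: +31 → Jan 1, 2284 (19 left).
+19 → Jan 20, 2284.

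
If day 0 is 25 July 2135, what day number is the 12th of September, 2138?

1145

Jul 25, 2135 → Jul 25, 2136: 366 days (Feb 29, 2136 is in that span).
Jul 25, 2136 → Jul 25, 2137: 365 days.
Jul 25, 2137 → Jul 25, 2138: 365 days.
Jul 25, 2138 → Aug 25, 2138: 31 days (July has 31).
Aug 25, 2138 → Sep 12, 2138: 18 days.
Total: 1145 days.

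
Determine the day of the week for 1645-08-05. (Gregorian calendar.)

Doomsday rule: the anchor day for the 1600s is Tuesday. For year 45: 45÷12 = 3 r 9, and 9÷4 = 2, so 3+9+2 = 14.
Tuesday + 14 ≡ Tuesday — that's 1645's doomsday.
In August the doomsday date is Aug 8.
Aug 5 is 3 days before Aug 8; 3 mod 7 = 3, so Tuesday − 3 = Saturday.

Saturday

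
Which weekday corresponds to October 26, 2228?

Sunday

Doomsday rule: the anchor day for the 2200s is Friday. For year 28: 28÷12 = 2 r 4, and 4÷4 = 1, so 2+4+1 = 7.
Friday + 7 ≡ Friday — that's 2228's doomsday.
In October the doomsday date is Oct 10.
Oct 26 is 16 days after Oct 10; 16 mod 7 = 2, so Friday + 2 = Sunday.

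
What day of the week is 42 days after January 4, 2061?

Tuesday

First find the weekday of Jan 4, 2061. Doomsday rule: the anchor day for the 2000s is Tuesday. For year 61: 61÷12 = 5 r 1, and 1÷4 = 0, so 5+1+0 = 6.
Tuesday + 6 ≡ Monday — that's 2061's doomsday.
In January the doomsday date is Jan 3 (2061 is not a leap year).
Jan 4 is 1 day after Jan 3; 1 mod 7 = 1, so Monday + 1 = Tuesday.
42 mod 7 = 0, so 42 days after a Tuesday is Tuesday + 0 = Tuesday.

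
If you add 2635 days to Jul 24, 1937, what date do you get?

+365 (one year) → Jul 24, 1938 (2270 left).
+365 (one year) → Jul 24, 1939 (1905 left).
+366 (one year; includes Feb 29, 1940) → Jul 24, 1940 (1539 left).
+365 (one year) → Jul 24, 1941 (1174 left).
+365 (one year) → Jul 24, 1942 (809 left).
+365 (one year) → Jul 24, 1943 (444 left).
+366 (one year; includes Feb 29, 1944) → Jul 24, 1944 (78 left).
Jul has 31 days: +8 → Aug 1, 1944 (70 left).
Aug has 31 days: +31 → Sep 1, 1944 (39 left).
Sep has 30 days: +30 → Oct 1, 1944 (9 left).
+9 → Oct 10, 1944.

October 10, 1944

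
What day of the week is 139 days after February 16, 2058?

Friday

First find the weekday of Feb 16, 2058. Doomsday rule: the anchor day for the 2000s is Tuesday. For year 58: 58÷12 = 4 r 10, and 10÷4 = 2, so 4+10+2 = 16.
Tuesday + 16 ≡ Thursday — that's 2058's doomsday.
In February the doomsday date is Feb 28 (2058 is not a leap year).
Feb 16 is 12 days before Feb 28; 12 mod 7 = 5, so Thursday − 5 = Saturday.
139 mod 7 = 6, so 139 days after a Saturday is Saturday + 6 = Friday.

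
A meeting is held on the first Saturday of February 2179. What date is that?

February 6, 2179

February 1, 2179 is a Monday.
The first Saturday is therefore February 6 (5 days later).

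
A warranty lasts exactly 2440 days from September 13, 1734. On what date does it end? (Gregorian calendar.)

+365 (one year) → Sep 13, 1735 (2075 left).
+366 (one year; includes Feb 29, 1736) → Sep 13, 1736 (1709 left).
+365 (one year) → Sep 13, 1737 (1344 left).
+365 (one year) → Sep 13, 1738 (979 left).
+365 (one year) → Sep 13, 1739 (614 left).
+366 (one year; includes Feb 29, 1740) → Sep 13, 1740 (248 left).
Sep has 30 days: +18 → Oct 1, 1740 (230 left).
Oct has 31 days: +31 → Nov 1, 1740 (199 left).
Nov has 30 days: +30 → Dec 1, 1740 (169 left).
Dec has 31 days: +31 → Jan 1, 1741 (138 left).
Jan has 31 days: +31 → Feb 1, 1741 (107 left).
Feb has 28 days: +28 → Mar 1, 1741 (79 left).
Mar has 31 days: +31 → Apr 1, 1741 (48 left).
Apr has 30 days: +30 → May 1, 1741 (18 left).
+18 → May 19, 1741.

May 19, 1741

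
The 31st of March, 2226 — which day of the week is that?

Friday

January 1, 2226 is a Sunday.
Jan 1, 2226 → Feb 1, 2226: 31 days (January has 31).
Feb 1, 2226 → Mar 1, 2226: 28 days (February has 28).
Mar 1, 2226 → Mar 31, 2226: 30 days.
Total: 89 days.
89 mod 7 = 5, so Sunday + 5 = Friday.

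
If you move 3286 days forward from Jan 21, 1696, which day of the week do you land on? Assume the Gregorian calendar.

Tuesday

Jan 21, 1696 is a Saturday.
3286 mod 7 = 3, so 3286 days after a Saturday is Saturday + 3 = Tuesday.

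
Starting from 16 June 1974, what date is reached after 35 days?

Jun has 30 days: +15 → Jul 1, 1974 (20 left).
+20 → Jul 21, 1974.

July 21, 1974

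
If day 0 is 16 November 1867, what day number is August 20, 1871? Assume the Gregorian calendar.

1373

Nov 16, 1867 → Nov 16, 1868: 366 days (Feb 29, 1868 is in that span).
Nov 16, 1868 → Nov 16, 1869: 365 days.
Nov 16, 1869 → Nov 16, 1870: 365 days.
Nov 16, 1870 → Dec 16, 1870: 30 days (November has 30).
Dec 16, 1870 → Jan 16, 1871: 31 days (December has 31).
Jan 16, 1871 → Feb 16, 1871: 31 days (January has 31).
Feb 16, 1871 → Mar 16, 1871: 28 days (February has 28).
Mar 16, 1871 → Apr 16, 1871: 31 days (March has 31).
Apr 16, 1871 → May 16, 1871: 30 days (April has 30).
May 16, 1871 → Jun 16, 1871: 31 days (May has 31).
Jun 16, 1871 → Jul 16, 1871: 30 days (June has 30).
Jul 16, 1871 → Aug 16, 1871: 31 days (July has 31).
Aug 16, 1871 → Aug 20, 1871: 4 days.
Total: 1373 days.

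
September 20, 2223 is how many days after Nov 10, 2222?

314

Nov 10, 2222 → Dec 10, 2222: 30 days (November has 30).
Dec 10, 2222 → Jan 10, 2223: 31 days (December has 31).
Jan 10, 2223 → Feb 10, 2223: 31 days (January has 31).
Feb 10, 2223 → Mar 10, 2223: 28 days (February has 28).
Mar 10, 2223 → Apr 10, 2223: 31 days (March has 31).
Apr 10, 2223 → May 10, 2223: 30 days (April has 30).
May 10, 2223 → Jun 10, 2223: 31 days (May has 31).
Jun 10, 2223 → Jul 10, 2223: 30 days (June has 30).
Jul 10, 2223 → Aug 10, 2223: 31 days (July has 31).
Aug 10, 2223 → Sep 10, 2223: 31 days (August has 31).
Sep 10, 2223 → Sep 20, 2223: 10 days.
Total: 314 days.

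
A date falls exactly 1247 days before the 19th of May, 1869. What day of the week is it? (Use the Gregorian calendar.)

Tuesday

First find the weekday of May 19, 1869. Doomsday rule: the anchor day for the 1800s is Friday. For year 69: 69÷12 = 5 r 9, and 9÷4 = 2, so 5+9+2 = 16.
Friday + 16 ≡ Sunday — that's 1869's doomsday.
In May the doomsday date is May 9.
May 19 is 10 days after May 9; 10 mod 7 = 3, so Sunday + 3 = Wednesday.
1247 mod 7 = 1, so 1247 days before a Wednesday is Wednesday − 1 = Tuesday.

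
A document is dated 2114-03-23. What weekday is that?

January 1, 2114 is a Monday.
Jan 1, 2114 → Feb 1, 2114: 31 days (January has 31).
Feb 1, 2114 → Mar 1, 2114: 28 days (February has 28).
Mar 1, 2114 → Mar 23, 2114: 22 days.
Total: 81 days.
81 mod 7 = 4, so Monday + 4 = Friday.

Friday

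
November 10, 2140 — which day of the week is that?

Thursday

Doomsday rule: the anchor day for the 2100s is Sunday. For year 40: 40÷12 = 3 r 4, and 4÷4 = 1, so 3+4+1 = 8.
Sunday + 8 ≡ Monday — that's 2140's doomsday.
In November the doomsday date is Nov 7.
Nov 10 is 3 days after Nov 7; 3 mod 7 = 3, so Monday + 3 = Thursday.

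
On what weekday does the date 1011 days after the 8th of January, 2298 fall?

Tuesday

Jan 8, 2298 is a Saturday.
1011 mod 7 = 3, so 1011 days after a Saturday is Saturday + 3 = Tuesday.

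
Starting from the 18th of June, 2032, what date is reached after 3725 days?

+365 (one year) → Jun 18, 2033 (3360 left).
+365 (one year) → Jun 18, 2034 (2995 left).
+365 (one year) → Jun 18, 2035 (2630 left).
+366 (one year; includes Feb 29, 2036) → Jun 18, 2036 (2264 left).
+365 (one year) → Jun 18, 2037 (1899 left).
+365 (one year) → Jun 18, 2038 (1534 left).
+365 (one year) → Jun 18, 2039 (1169 left).
+366 (one year; includes Feb 29, 2040) → Jun 18, 2040 (803 left).
+365 (one year) → Jun 18, 2041 (438 left).
+365 (one year) → Jun 18, 2042 (73 left).
Jun has 30 days: +13 → Jul 1, 2042 (60 left).
Jul has 31 days: +31 → Aug 1, 2042 (29 left).
+29 → Aug 30, 2042.

August 30, 2042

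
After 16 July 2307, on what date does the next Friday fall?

July 19, 2307

Jul 16, 2307 is a Tuesday.
From Tuesday to the next Friday is 3 days.
Jul 16, 2307 + 3 = Jul 19, 2307.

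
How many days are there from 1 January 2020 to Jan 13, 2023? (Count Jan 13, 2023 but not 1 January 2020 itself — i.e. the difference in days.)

1108

Jan 1, 2020 → Jan 1, 2021: 366 days (Feb 29, 2020 is in that span).
Jan 1, 2021 → Jan 1, 2022: 365 days.
Jan 1, 2022 → Feb 1, 2022: 31 days (January has 31).
Feb 1, 2022 → Mar 1, 2022: 28 days (February has 28).
Mar 1, 2022 → Apr 1, 2022: 31 days (March has 31).
Apr 1, 2022 → May 1, 2022: 30 days (April has 30).
May 1, 2022 → Jun 1, 2022: 31 days (May has 31).
Jun 1, 2022 → Jul 1, 2022: 30 days (June has 30).
Jul 1, 2022 → Aug 1, 2022: 31 days (July has 31).
Aug 1, 2022 → Sep 1, 2022: 31 days (August has 31).
Sep 1, 2022 → Oct 1, 2022: 30 days (September has 30).
Oct 1, 2022 → Nov 1, 2022: 31 days (October has 31).
Nov 1, 2022 → Dec 1, 2022: 30 days (November has 30).
Dec 1, 2022 → Jan 1, 2023: 31 days (December has 31).
Jan 1, 2023 → Jan 13, 2023: 12 days.
Total: 1108 days.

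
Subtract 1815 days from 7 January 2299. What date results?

−365 (one year) → Jan 7, 2298 (1450 left).
−365 (one year) → Jan 7, 2297 (1085 left).
−366 (one year; includes Feb 29, 2296) → Jan 7, 2296 (719 left).
−365 (one year) → Jan 7, 2295 (354 left).
−7 → Dec 31, 2294 (end of Dec, 31 days; 347 left).
−31 → Nov 30, 2294 (end of Nov, 30 days; 316 left).
−30 → Oct 31, 2294 (end of Oct, 31 days; 286 left).
−31 → Sep 30, 2294 (end of Sep, 30 days; 255 left).
−30 → Aug 31, 2294 (end of Aug, 31 days; 225 left).
−31 → Jul 31, 2294 (end of Jul, 31 days; 194 left).
−31 → Jun 30, 2294 (end of Jun, 30 days; 163 left).
−30 → May 31, 2294 (end of May, 31 days; 133 left).
−31 → Apr 30, 2294 (end of Apr, 30 days; 102 left).
−30 → Mar 31, 2294 (end of Mar, 31 days; 72 left).
−31 → Feb 28, 2294 (end of Feb, 28 days; 41 left).
−28 → Jan 31, 2294 (end of Jan, 31 days; 13 left).
−13 → Jan 18, 2294.

January 18, 2294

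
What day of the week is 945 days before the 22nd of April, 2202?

Thursday

First find the weekday of Apr 22, 2202. Doomsday rule: the anchor day for the 2200s is Friday. For year 02: 2÷12 = 0 r 2, and 2÷4 = 0, so 0+2+0 = 2.
Friday + 2 ≡ Sunday — that's 2202's doomsday.
In April the doomsday date is Apr 4.
Apr 22 is 18 days after Apr 4; 18 mod 7 = 4, so Sunday + 4 = Thursday.
945 mod 7 = 0, so 945 days before a Thursday is Thursday − 0 = Thursday.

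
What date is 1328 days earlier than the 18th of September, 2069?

−365 (one year) → Sep 18, 2068 (963 left).
−366 (one year; includes Feb 29, 2068) → Sep 18, 2067 (597 left).
−365 (one year) → Sep 18, 2066 (232 left).
−18 → Aug 31, 2066 (end of Aug, 31 days; 214 left).
−31 → Jul 31, 2066 (end of Jul, 31 days; 183 left).
−31 → Jun 30, 2066 (end of Jun, 30 days; 152 left).
−30 → May 31, 2066 (end of May, 31 days; 122 left).
−31 → Apr 30, 2066 (end of Apr, 30 days; 91 left).
−30 → Mar 31, 2066 (end of Mar, 31 days; 61 left).
−31 → Feb 28, 2066 (end of Feb, 28 days; 30 left).
−28 → Jan 31, 2066 (end of Jan, 31 days; 2 left).
−2 → Jan 29, 2066.

January 29, 2066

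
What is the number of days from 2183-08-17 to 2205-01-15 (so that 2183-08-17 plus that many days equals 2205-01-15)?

Aug 17, 2183 → Aug 17, 2184: 366 days (Feb 29, 2184 is in that span).
Aug 17, 2184 → Aug 17, 2185: 365 days.
Aug 17, 2185 → Aug 17, 2186: 365 days.
Aug 17, 2186 → Aug 17, 2187: 365 days.
Aug 17, 2187 → Aug 17, 2188: 366 days (Feb 29, 2188 is in that span).
Aug 17, 2188 → Aug 17, 2189: 365 days.
Aug 17, 2189 → Aug 17, 2190: 365 days.
Aug 17, 2190 → Aug 17, 2191: 365 days.
Aug 17, 2191 → Aug 17, 2192: 366 days (Feb 29, 2192 is in that span).
Aug 17, 2192 → Aug 17, 2193: 365 days.
Aug 17, 2193 → Aug 17, 2194: 365 days.
Aug 17, 2194 → Aug 17, 2195: 365 days.
Aug 17, 2195 → Aug 17, 2196: 366 days (Feb 29, 2196 is in that span).
Aug 17, 2196 → Aug 17, 2197: 365 days.
Aug 17, 2197 → Aug 17, 2198: 365 days.
Aug 17, 2198 → Aug 17, 2199: 365 days.
Aug 17, 2199 → Aug 17, 2200: 365 days.
Aug 17, 2200 → Aug 17, 2201: 365 days.
Aug 17, 2201 → Aug 17, 2202: 365 days.
Aug 17, 2202 → Aug 17, 2203: 365 days.
Aug 17, 2203 → Aug 17, 2204: 366 days (Feb 29, 2204 is in that span).
Aug 17, 2204 → Sep 17, 2204: 31 days (August has 31).
Sep 17, 2204 → Oct 17, 2204: 30 days (September has 30).
Oct 17, 2204 → Nov 17, 2204: 31 days (October has 31).
Nov 17, 2204 → Dec 17, 2204: 30 days (November has 30).
Dec 17, 2204 → Jan 15, 2205: 29 days.
Total: 7821 days.

7821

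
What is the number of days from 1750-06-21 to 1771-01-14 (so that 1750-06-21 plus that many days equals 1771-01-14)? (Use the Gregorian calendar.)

Jun 21, 1750 → Jun 21, 1751: 365 days.
Jun 21, 1751 → Jun 21, 1752: 366 days (Feb 29, 1752 is in that span).
Jun 21, 1752 → Jun 21, 1753: 365 days.
Jun 21, 1753 → Jun 21, 1754: 365 days.
Jun 21, 1754 → Jun 21, 1755: 365 days.
Jun 21, 1755 → Jun 21, 1756: 366 days (Feb 29, 1756 is in that span).
Jun 21, 1756 → Jun 21, 1757: 365 days.
Jun 21, 1757 → Jun 21, 1758: 365 days.
Jun 21, 1758 → Jun 21, 1759: 365 days.
Jun 21, 1759 → Jun 21, 1760: 366 days (Feb 29, 1760 is in that span).
Jun 21, 1760 → Jun 21, 1761: 365 days.
Jun 21, 1761 → Jun 21, 1762: 365 days.
Jun 21, 1762 → Jun 21, 1763: 365 days.
Jun 21, 1763 → Jun 21, 1764: 366 days (Feb 29, 1764 is in that span).
Jun 21, 1764 → Jun 21, 1765: 365 days.
Jun 21, 1765 → Jun 21, 1766: 365 days.
Jun 21, 1766 → Jun 21, 1767: 365 days.
Jun 21, 1767 → Jun 21, 1768: 366 days (Feb 29, 1768 is in that span).
Jun 21, 1768 → Jun 21, 1769: 365 days.
Jun 21, 1769 → Jun 21, 1770: 365 days.
Jun 21, 1770 → Jul 21, 1770: 30 days (June has 30).
Jul 21, 1770 → Aug 21, 1770: 31 days (July has 31).
Aug 21, 1770 → Sep 21, 1770: 31 days (August has 31).
Sep 21, 1770 → Oct 21, 1770: 30 days (September has 30).
Oct 21, 1770 → Nov 21, 1770: 31 days (October has 31).
Nov 21, 1770 → Dec 21, 1770: 30 days (November has 30).
Dec 21, 1770 → Jan 14, 1771: 24 days.
Total: 7512 days.

7512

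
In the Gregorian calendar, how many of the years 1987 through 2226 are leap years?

58

Multiples of 4 in [1987,2226]: 60.
Of those, multiples of 100: 3 (not leap unless ÷400).
Multiples of 400: 1.
Leap years = 60 − 3 + 1 = 58.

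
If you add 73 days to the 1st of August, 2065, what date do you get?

October 13, 2065

Aug has 31 days: +31 → Sep 1, 2065 (42 left).
Sep has 30 days: +30 → Oct 1, 2065 (12 left).
+12 → Oct 13, 2065.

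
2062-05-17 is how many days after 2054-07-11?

Jul 11, 2054 → Jul 11, 2055: 365 days.
Jul 11, 2055 → Jul 11, 2056: 366 days (Feb 29, 2056 is in that span).
Jul 11, 2056 → Jul 11, 2057: 365 days.
Jul 11, 2057 → Jul 11, 2058: 365 days.
Jul 11, 2058 → Jul 11, 2059: 365 days.
Jul 11, 2059 → Jul 11, 2060: 366 days (Feb 29, 2060 is in that span).
Jul 11, 2060 → Jul 11, 2061: 365 days.
Jul 11, 2061 → Aug 11, 2061: 31 days (July has 31).
Aug 11, 2061 → Sep 11, 2061: 31 days (August has 31).
Sep 11, 2061 → Oct 11, 2061: 30 days (September has 30).
Oct 11, 2061 → Nov 11, 2061: 31 days (October has 31).
Nov 11, 2061 → Dec 11, 2061: 30 days (November has 30).
Dec 11, 2061 → Jan 11, 2062: 31 days (December has 31).
Jan 11, 2062 → Feb 11, 2062: 31 days (January has 31).
Feb 11, 2062 → Mar 11, 2062: 28 days (February has 28).
Mar 11, 2062 → Apr 11, 2062: 31 days (March has 31).
Apr 11, 2062 → May 11, 2062: 30 days (April has 30).
May 11, 2062 → May 17, 2062: 6 days.
Total: 2867 days.

2867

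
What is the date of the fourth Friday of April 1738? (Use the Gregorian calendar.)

April 1, 1738 is a Tuesday.
The first Friday is therefore April 4 (3 days later).
The fourth Friday is 4 + 3×7 = April 25.

April 25, 1738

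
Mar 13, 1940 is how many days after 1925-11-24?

Nov 24, 1925 → Nov 24, 1926: 365 days.
Nov 24, 1926 → Nov 24, 1927: 365 days.
Nov 24, 1927 → Nov 24, 1928: 366 days (Feb 29, 1928 is in that span).
Nov 24, 1928 → Nov 24, 1929: 365 days.
Nov 24, 1929 → Nov 24, 1930: 365 days.
Nov 24, 1930 → Nov 24, 1931: 365 days.
Nov 24, 1931 → Nov 24, 1932: 366 days (Feb 29, 1932 is in that span).
Nov 24, 1932 → Nov 24, 1933: 365 days.
Nov 24, 1933 → Nov 24, 1934: 365 days.
Nov 24, 1934 → Nov 24, 1935: 365 days.
Nov 24, 1935 → Nov 24, 1936: 366 days (Feb 29, 1936 is in that span).
Nov 24, 1936 → Nov 24, 1937: 365 days.
Nov 24, 1937 → Nov 24, 1938: 365 days.
Nov 24, 1938 → Nov 24, 1939: 365 days.
Nov 24, 1939 → Dec 24, 1939: 30 days (November has 30).
Dec 24, 1939 → Jan 24, 1940: 31 days (December has 31).
Jan 24, 1940 → Feb 24, 1940: 31 days (January has 31).
Feb 24, 1940 → Mar 13, 1940: 18 days.
Total: 5223 days.

5223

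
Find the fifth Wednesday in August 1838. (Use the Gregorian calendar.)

August 29, 1838

August 1, 1838 is a Wednesday.
The first Wednesday is therefore August 1 (same day).
The fifth Wednesday is 1 + 4×7 = August 29.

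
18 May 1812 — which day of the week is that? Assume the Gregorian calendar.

Monday

Doomsday rule: the anchor day for the 1800s is Friday. For year 12: 12÷12 = 1 r 0, and 0÷4 = 0, so 1+0+0 = 1.
Friday + 1 ≡ Saturday — that's 1812's doomsday.
In May the doomsday date is May 9.
May 18 is 9 days after May 9; 9 mod 7 = 2, so Saturday + 2 = Monday.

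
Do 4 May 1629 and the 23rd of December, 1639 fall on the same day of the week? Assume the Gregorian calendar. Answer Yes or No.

From May 4, 1629 to Dec 23, 1639 is 3885 days.
3885 mod 7 = 0, so they are the same weekday.
(May 4, 1629 is a Friday; Dec 23, 1639 is a Friday.)

Yes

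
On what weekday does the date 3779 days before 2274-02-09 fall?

Tuesday

Feb 9, 2274 is a Monday.
3779 mod 7 = 6, so 3779 days before a Monday is Monday − 6 = Tuesday.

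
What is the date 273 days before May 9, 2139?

August 9, 2138

−9 → Apr 30, 2139 (end of Apr, 30 days; 264 left).
−30 → Mar 31, 2139 (end of Mar, 31 days; 234 left).
−31 → Feb 28, 2139 (end of Feb, 28 days; 203 left).
−28 → Jan 31, 2139 (end of Jan, 31 days; 175 left).
−31 → Dec 31, 2138 (end of Dec, 31 days; 144 left).
−31 → Nov 30, 2138 (end of Nov, 30 days; 113 left).
−30 → Oct 31, 2138 (end of Oct, 31 days; 83 left).
−31 → Sep 30, 2138 (end of Sep, 30 days; 52 left).
−30 → Aug 31, 2138 (end of Aug, 31 days; 22 left).
−22 → Aug 9, 2138.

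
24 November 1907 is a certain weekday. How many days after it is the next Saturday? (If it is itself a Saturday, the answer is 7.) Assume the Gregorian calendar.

6

Nov 24, 1907 is a Sunday.
From Sunday to the next Saturday is 6 days.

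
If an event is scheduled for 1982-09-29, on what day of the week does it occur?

January 1, 1982 is a Friday.
Jan 1, 1982 → Feb 1, 1982: 31 days (January has 31).
Feb 1, 1982 → Mar 1, 1982: 28 days (February has 28).
Mar 1, 1982 → Apr 1, 1982: 31 days (March has 31).
Apr 1, 1982 → May 1, 1982: 30 days (April has 30).
May 1, 1982 → Jun 1, 1982: 31 days (May has 31).
Jun 1, 1982 → Jul 1, 1982: 30 days (June has 30).
Jul 1, 1982 → Aug 1, 1982: 31 days (July has 31).
Aug 1, 1982 → Sep 1, 1982: 31 days (August has 31).
Sep 1, 1982 → Sep 29, 1982: 28 days.
Total: 271 days.
271 mod 7 = 5, so Friday + 5 = Wednesday.

Wednesday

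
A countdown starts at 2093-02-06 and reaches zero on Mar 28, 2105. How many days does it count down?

4432

Feb 6, 2093 → Feb 6, 2094: 365 days.
Feb 6, 2094 → Feb 6, 2095: 365 days.
Feb 6, 2095 → Feb 6, 2096: 365 days.
Feb 6, 2096 → Feb 6, 2097: 366 days (Feb 29, 2096 is in that span).
Feb 6, 2097 → Feb 6, 2098: 365 days.
Feb 6, 2098 → Feb 6, 2099: 365 days.
Feb 6, 2099 → Feb 6, 2100: 365 days.
Feb 6, 2100 → Feb 6, 2101: 365 days.
Feb 6, 2101 → Feb 6, 2102: 365 days.
Feb 6, 2102 → Feb 6, 2103: 365 days.
Feb 6, 2103 → Feb 6, 2104: 365 days.
Feb 6, 2104 → Feb 6, 2105: 366 days (Feb 29, 2104 is in that span).
Feb 6, 2105 → Mar 6, 2105: 28 days (February has 28).
Mar 6, 2105 → Mar 28, 2105: 22 days.
Total: 4432 days.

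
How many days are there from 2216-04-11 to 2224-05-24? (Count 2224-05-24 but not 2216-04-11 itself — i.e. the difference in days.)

2965

Apr 11, 2216 → Apr 11, 2217: 365 days.
Apr 11, 2217 → Apr 11, 2218: 365 days.
Apr 11, 2218 → Apr 11, 2219: 365 days.
Apr 11, 2219 → Apr 11, 2220: 366 days (Feb 29, 2220 is in that span).
Apr 11, 2220 → Apr 11, 2221: 365 days.
Apr 11, 2221 → Apr 11, 2222: 365 days.
Apr 11, 2222 → Apr 11, 2223: 365 days.
Apr 11, 2223 → Apr 11, 2224: 366 days (Feb 29, 2224 is in that span).
Apr 11, 2224 → May 11, 2224: 30 days (April has 30).
May 11, 2224 → May 24, 2224: 13 days.
Total: 2965 days.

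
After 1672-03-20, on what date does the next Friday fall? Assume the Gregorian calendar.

Mar 20, 1672 is a Sunday.
From Sunday to the next Friday is 5 days.
Mar 20, 1672 + 5 = Mar 25, 1672.

March 25, 1672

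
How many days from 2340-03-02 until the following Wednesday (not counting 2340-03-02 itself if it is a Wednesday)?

Mar 2, 2340 is a Saturday.
From Saturday to the next Wednesday is 4 days.

4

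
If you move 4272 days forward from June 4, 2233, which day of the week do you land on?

First find the weekday of Jun 4, 2233. Doomsday rule: the anchor day for the 2200s is Friday. For year 33: 33÷12 = 2 r 9, and 9÷4 = 2, so 2+9+2 = 13.
Friday + 13 ≡ Thursday — that's 2233's doomsday.
In June the doomsday date is Jun 6.
Jun 4 is 2 days before Jun 6; 2 mod 7 = 2, so Thursday − 2 = Tuesday.
4272 mod 7 = 2, so 4272 days after a Tuesday is Tuesday + 2 = Thursday.

Thursday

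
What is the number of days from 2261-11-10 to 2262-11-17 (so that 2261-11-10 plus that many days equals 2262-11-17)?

372

Nov 10, 2261 → Dec 10, 2261: 30 days (November has 30).
Dec 10, 2261 → Jan 10, 2262: 31 days (December has 31).
Jan 10, 2262 → Feb 10, 2262: 31 days (January has 31).
Feb 10, 2262 → Mar 10, 2262: 28 days (February has 28).
Mar 10, 2262 → Apr 10, 2262: 31 days (March has 31).
Apr 10, 2262 → May 10, 2262: 30 days (April has 30).
May 10, 2262 → Jun 10, 2262: 31 days (May has 31).
Jun 10, 2262 → Jul 10, 2262: 30 days (June has 30).
Jul 10, 2262 → Aug 10, 2262: 31 days (July has 31).
Aug 10, 2262 → Sep 10, 2262: 31 days (August has 31).
Sep 10, 2262 → Oct 10, 2262: 30 days (September has 30).
Oct 10, 2262 → Nov 10, 2262: 31 days (October has 31).
Nov 10, 2262 → Nov 17, 2262: 7 days.
Total: 372 days.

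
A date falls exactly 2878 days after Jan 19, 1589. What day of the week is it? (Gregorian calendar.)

First find the weekday of Jan 19, 1589. Doomsday rule: the anchor day for the 1500s is Wednesday. For year 89: 89÷12 = 7 r 5, and 5÷4 = 1, so 7+5+1 = 13.
Wednesday + 13 ≡ Tuesday — that's 1589's doomsday.
In January the doomsday date is Jan 3 (1589 is not a leap year).
Jan 19 is 16 days after Jan 3; 16 mod 7 = 2, so Tuesday + 2 = Thursday.
2878 mod 7 = 1, so 2878 days after a Thursday is Thursday + 1 = Friday.

Friday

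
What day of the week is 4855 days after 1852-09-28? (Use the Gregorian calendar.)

Saturday

First find the weekday of Sep 28, 1852. Doomsday rule: the anchor day for the 1800s is Friday. For year 52: 52÷12 = 4 r 4, and 4÷4 = 1, so 4+4+1 = 9.
Friday + 9 ≡ Sunday — that's 1852's doomsday.
In September the doomsday date is Sep 5.
Sep 28 is 23 days after Sep 5; 23 mod 7 = 2, so Sunday + 2 = Tuesday.
4855 mod 7 = 4, so 4855 days after a Tuesday is Tuesday + 4 = Saturday.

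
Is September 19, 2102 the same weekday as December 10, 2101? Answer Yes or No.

From Dec 10, 2101 to Sep 19, 2102 is 283 days.
283 mod 7 = 3, so they are different weekdays.
(Dec 10, 2101 is a Saturday; Sep 19, 2102 is a Tuesday.)

No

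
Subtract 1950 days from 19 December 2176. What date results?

−366 (one year; includes Feb 29, 2176) → Dec 19, 2175 (1584 left).
−365 (one year) → Dec 19, 2174 (1219 left).
−365 (one year) → Dec 19, 2173 (854 left).
−365 (one year) → Dec 19, 2172 (489 left).
−366 (one year; includes Feb 29, 2172) → Dec 19, 2171 (123 left).
−19 → Nov 30, 2171 (end of Nov, 30 days; 104 left).
−30 → Oct 31, 2171 (end of Oct, 31 days; 74 left).
−31 → Sep 30, 2171 (end of Sep, 30 days; 43 left).
−30 → Aug 31, 2171 (end of Aug, 31 days; 13 left).
−13 → Aug 18, 2171.

August 18, 2171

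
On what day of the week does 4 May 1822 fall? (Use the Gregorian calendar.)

Doomsday rule: the anchor day for the 1800s is Friday. For year 22: 22÷12 = 1 r 10, and 10÷4 = 2, so 1+10+2 = 13.
Friday + 13 ≡ Thursday — that's 1822's doomsday.
In May the doomsday date is May 9.
May 4 is 5 days before May 9; 5 mod 7 = 5, so Thursday − 5 = Saturday.

Saturday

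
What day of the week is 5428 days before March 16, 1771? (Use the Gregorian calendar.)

Mar 16, 1771 is a Saturday.
5428 mod 7 = 3, so 5428 days before a Saturday is Saturday − 3 = Wednesday.

Wednesday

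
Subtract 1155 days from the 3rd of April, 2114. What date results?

February 3, 2111

−365 (one year) → Apr 3, 2113 (790 left).
−365 (one year) → Apr 3, 2112 (425 left).
−366 (one year; includes Feb 29, 2112) → Apr 3, 2111 (59 left).
−3 → Mar 31, 2111 (end of Mar, 31 days; 56 left).
−31 → Feb 28, 2111 (end of Feb, 28 days; 25 left).
−25 → Feb 3, 2111.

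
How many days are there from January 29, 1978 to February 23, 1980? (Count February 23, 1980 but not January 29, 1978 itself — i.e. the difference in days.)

755

Jan 29, 1978 → Jan 29, 1979: 365 days.
Jan 29, 1979 → Feb 28, 1979: 30 days (January has 31).
Feb 28, 1979 → Mar 28, 1979: 28 days (February has 28).
Mar 28, 1979 → Apr 28, 1979: 31 days (March has 31).
Apr 28, 1979 → May 28, 1979: 30 days (April has 30).
May 28, 1979 → Jun 28, 1979: 31 days (May has 31).
Jun 28, 1979 → Jul 28, 1979: 30 days (June has 30).
Jul 28, 1979 → Aug 28, 1979: 31 days (July has 31).
Aug 28, 1979 → Sep 28, 1979: 31 days (August has 31).
Sep 28, 1979 → Oct 28, 1979: 30 days (September has 30).
Oct 28, 1979 → Nov 28, 1979: 31 days (October has 31).
Nov 28, 1979 → Dec 28, 1979: 30 days (November has 30).
Dec 28, 1979 → Jan 28, 1980: 31 days (December has 31).
Jan 28, 1980 → Feb 23, 1980: 26 days.
Total: 755 days.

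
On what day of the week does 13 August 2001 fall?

January 1, 2001 is a Monday.
Jan 1, 2001 → Feb 1, 2001: 31 days (January has 31).
Feb 1, 2001 → Mar 1, 2001: 28 days (February has 28).
Mar 1, 2001 → Apr 1, 2001: 31 days (March has 31).
Apr 1, 2001 → May 1, 2001: 30 days (April has 30).
May 1, 2001 → Jun 1, 2001: 31 days (May has 31).
Jun 1, 2001 → Jul 1, 2001: 30 days (June has 30).
Jul 1, 2001 → Aug 1, 2001: 31 days (July has 31).
Aug 1, 2001 → Aug 13, 2001: 12 days.
Total: 224 days.
224 mod 7 = 0, so Monday + 0 = Monday.

Monday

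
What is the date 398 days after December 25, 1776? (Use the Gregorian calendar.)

Dec has 31 days: +7 → Jan 1, 1777 (391 left).
Jan has 31 days: +31 → Feb 1, 1777 (360 left).
Feb has 28 days: +28 → Mar 1, 1777 (332 left).
Mar has 31 days: +31 → Apr 1, 1777 (301 left).
Apr has 30 days: +30 → May 1, 1777 (271 left).
May has 31 days: +31 → Jun 1, 1777 (240 left).
Jun has 30 days: +30 → Jul 1, 1777 (210 left).
Jul has 31 days: +31 → Aug 1, 1777 (179 left).
Aug has 31 days: +31 → Sep 1, 1777 (148 left).
Sep has 30 days: +30 → Oct 1, 1777 (118 left).
Oct has 31 days: +31 → Nov 1, 1777 (87 left).
Nov has 30 days: +30 → Dec 1, 1777 (57 left).
Dec has 31 days: +31 → Jan 1, 1778 (26 left).
+26 → Jan 27, 1778.

January 27, 1778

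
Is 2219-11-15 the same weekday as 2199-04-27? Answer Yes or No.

From Apr 27, 2199 to Nov 15, 2219 is 7506 days.
7506 mod 7 = 2, so they are different weekdays.
(Apr 27, 2199 is a Saturday; Nov 15, 2219 is a Monday.)

No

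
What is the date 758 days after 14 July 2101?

+365 (one year) → Jul 14, 2102 (393 left).
Jul has 31 days: +18 → Aug 1, 2102 (375 left).
Aug has 31 days: +31 → Sep 1, 2102 (344 left).
Sep has 30 days: +30 → Oct 1, 2102 (314 left).
Oct has 31 days: +31 → Nov 1, 2102 (283 left).
Nov has 30 days: +30 → Dec 1, 2102 (253 left).
Dec has 31 days: +31 → Jan 1, 2103 (222 left).
Jan has 31 days: +31 → Feb 1, 2103 (191 left).
Feb has 28 days: +28 → Mar 1, 2103 (163 left).
Mar has 31 days: +31 → Apr 1, 2103 (132 left).
Apr has 30 days: +30 → May 1, 2103 (102 left).
May has 31 days: +31 → Jun 1, 2103 (71 left).
Jun has 30 days: +30 → Jul 1, 2103 (41 left).
Jul has 31 days: +31 → Aug 1, 2103 (10 left).
+10 → Aug 11, 2103.

August 11, 2103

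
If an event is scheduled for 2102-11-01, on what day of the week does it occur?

January 1, 2102 is a Sunday.
Jan 1, 2102 → Feb 1, 2102: 31 days (January has 31).
Feb 1, 2102 → Mar 1, 2102: 28 days (February has 28).
Mar 1, 2102 → Apr 1, 2102: 31 days (March has 31).
Apr 1, 2102 → May 1, 2102: 30 days (April has 30).
May 1, 2102 → Jun 1, 2102: 31 days (May has 31).
Jun 1, 2102 → Jul 1, 2102: 30 days (June has 30).
Jul 1, 2102 → Aug 1, 2102: 31 days (July has 31).
Aug 1, 2102 → Sep 1, 2102: 31 days (August has 31).
Sep 1, 2102 → Oct 1, 2102: 30 days (September has 30).
Oct 1, 2102 → Nov 1, 2102: 31 days.
Total: 304 days.
304 mod 7 = 3, so Sunday + 3 = Wednesday.

Wednesday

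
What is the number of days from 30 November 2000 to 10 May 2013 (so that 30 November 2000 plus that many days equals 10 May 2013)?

4544

Nov 30, 2000 → Nov 30, 2001: 365 days.
Nov 30, 2001 → Nov 30, 2002: 365 days.
Nov 30, 2002 → Nov 30, 2003: 365 days.
Nov 30, 2003 → Nov 30, 2004: 366 days (Feb 29, 2004 is in that span).
Nov 30, 2004 → Nov 30, 2005: 365 days.
Nov 30, 2005 → Nov 30, 2006: 365 days.
Nov 30, 2006 → Nov 30, 2007: 365 days.
Nov 30, 2007 → Nov 30, 2008: 366 days (Feb 29, 2008 is in that span).
Nov 30, 2008 → Nov 30, 2009: 365 days.
Nov 30, 2009 → Nov 30, 2010: 365 days.
Nov 30, 2010 → Nov 30, 2011: 365 days.
Nov 30, 2011 → Nov 30, 2012: 366 days (Feb 29, 2012 is in that span).
Nov 30, 2012 → Dec 30, 2012: 30 days (November has 30).
Dec 30, 2012 → Jan 30, 2013: 31 days (December has 31).
Jan 30, 2013 → Feb 28, 2013: 29 days (January has 31).
Feb 28, 2013 → Mar 28, 2013: 28 days (February has 28).
Mar 28, 2013 → Apr 28, 2013: 31 days (March has 31).
Apr 28, 2013 → May 10, 2013: 12 days.
Total: 4544 days.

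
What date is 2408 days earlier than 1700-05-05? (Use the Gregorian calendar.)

September 30, 1693

−365 (one year) → May 5, 1699 (2043 left).
−365 (one year) → May 5, 1698 (1678 left).
−365 (one year) → May 5, 1697 (1313 left).
−365 (one year) → May 5, 1696 (948 left).
−366 (one year; includes Feb 29, 1696) → May 5, 1695 (582 left).
−365 (one year) → May 5, 1694 (217 left).
−5 → Apr 30, 1694 (end of Apr, 30 days; 212 left).
−30 → Mar 31, 1694 (end of Mar, 31 days; 182 left).
−31 → Feb 28, 1694 (end of Feb, 28 days; 151 left).
−28 → Jan 31, 1694 (end of Jan, 31 days; 123 left).
−31 → Dec 31, 1693 (end of Dec, 31 days; 92 left).
−31 → Nov 30, 1693 (end of Nov, 30 days; 61 left).
−30 → Oct 31, 1693 (end of Oct, 31 days; 31 left).
−31 → Sep 30, 1693 (end of Sep, 30 days; 0 left).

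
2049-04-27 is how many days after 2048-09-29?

210

Sep 29, 2048 → Oct 29, 2048: 30 days (September has 30).
Oct 29, 2048 → Nov 29, 2048: 31 days (October has 31).
Nov 29, 2048 → Dec 29, 2048: 30 days (November has 30).
Dec 29, 2048 → Jan 29, 2049: 31 days (December has 31).
Jan 29, 2049 → Feb 28, 2049: 30 days (January has 31).
Feb 28, 2049 → Mar 28, 2049: 28 days (February has 28).
Mar 28, 2049 → Apr 27, 2049: 30 days.
Total: 210 days.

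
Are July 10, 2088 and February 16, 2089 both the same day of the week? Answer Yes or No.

From Jul 10, 2088 to Feb 16, 2089 is 221 days.
221 mod 7 = 4, so they are different weekdays.
(Jul 10, 2088 is a Saturday; Feb 16, 2089 is a Wednesday.)

No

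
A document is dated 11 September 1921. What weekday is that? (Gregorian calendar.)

Doomsday rule: the anchor day for the 1900s is Wednesday. For year 21: 21÷12 = 1 r 9, and 9÷4 = 2, so 1+9+2 = 12.
Wednesday + 12 ≡ Monday — that's 1921's doomsday.
In September the doomsday date is Sep 5.
Sep 11 is 6 days after Sep 5; 6 mod 7 = 6, so Monday + 6 = Sunday.

Sunday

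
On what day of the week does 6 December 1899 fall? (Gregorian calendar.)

Wednesday

Doomsday rule: the anchor day for the 1800s is Friday. For year 99: 99÷12 = 8 r 3, and 3÷4 = 0, so 8+3+0 = 11.
Friday + 11 ≡ Tuesday — that's 1899's doomsday.
In December the doomsday date is Dec 12.
Dec 6 is 6 days before Dec 12; 6 mod 7 = 6, so Tuesday − 6 = Wednesday.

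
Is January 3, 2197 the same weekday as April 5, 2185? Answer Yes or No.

Yes

From Apr 5, 2185 to Jan 3, 2197 is 4291 days.
4291 mod 7 = 0, so they are the same weekday.
(Apr 5, 2185 is a Tuesday; Jan 3, 2197 is a Tuesday.)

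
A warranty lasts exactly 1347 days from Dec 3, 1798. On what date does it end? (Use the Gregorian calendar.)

+365 (one year) → Dec 3, 1799 (982 left).
+365 (one year) → Dec 3, 1800 (617 left).
+365 (one year) → Dec 3, 1801 (252 left).
Dec has 31 days: +29 → Jan 1, 1802 (223 left).
Jan has 31 days: +31 → Feb 1, 1802 (192 left).
Feb has 28 days: +28 → Mar 1, 1802 (164 left).
Mar has 31 days: +31 → Apr 1, 1802 (133 left).
Apr has 30 days: +30 → May 1, 1802 (103 left).
May has 31 days: +31 → Jun 1, 1802 (72 left).
Jun has 30 days: +30 → Jul 1, 1802 (42 left).
Jul has 31 days: +31 → Aug 1, 1802 (11 left).
+11 → Aug 12, 1802.

August 12, 1802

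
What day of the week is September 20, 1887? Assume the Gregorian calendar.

Tuesday

January 1, 1887 is a Saturday.
Jan 1, 1887 → Feb 1, 1887: 31 days (January has 31).
Feb 1, 1887 → Mar 1, 1887: 28 days (February has 28).
Mar 1, 1887 → Apr 1, 1887: 31 days (March has 31).
Apr 1, 1887 → May 1, 1887: 30 days (April has 30).
May 1, 1887 → Jun 1, 1887: 31 days (May has 31).
Jun 1, 1887 → Jul 1, 1887: 30 days (June has 30).
Jul 1, 1887 → Aug 1, 1887: 31 days (July has 31).
Aug 1, 1887 → Sep 1, 1887: 31 days (August has 31).
Sep 1, 1887 → Sep 20, 1887: 19 days.
Total: 262 days.
262 mod 7 = 3, so Saturday + 3 = Tuesday.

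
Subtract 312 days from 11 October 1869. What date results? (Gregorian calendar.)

December 3, 1868

−11 → Sep 30, 1869 (end of Sep, 30 days; 301 left).
−30 → Aug 31, 1869 (end of Aug, 31 days; 271 left).
−31 → Jul 31, 1869 (end of Jul, 31 days; 240 left).
−31 → Jun 30, 1869 (end of Jun, 30 days; 209 left).
−30 → May 31, 1869 (end of May, 31 days; 179 left).
−31 → Apr 30, 1869 (end of Apr, 30 days; 148 left).
−30 → Mar 31, 1869 (end of Mar, 31 days; 118 left).
−31 → Feb 28, 1869 (end of Feb, 28 days; 87 left).
−28 → Jan 31, 1869 (end of Jan, 31 days; 59 left).
−31 → Dec 31, 1868 (end of Dec, 31 days; 28 left).
−28 → Dec 3, 1868.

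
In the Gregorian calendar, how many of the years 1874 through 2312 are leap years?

106

Multiples of 4 in [1874,2312]: 110.
Of those, multiples of 100: 5 (not leap unless ÷400).
Multiples of 400: 1.
Leap years = 110 − 5 + 1 = 106.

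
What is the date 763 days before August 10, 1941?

July 9, 1939

−365 (one year) → Aug 10, 1940 (398 left).
−10 → Jul 31, 1940 (end of Jul, 31 days; 388 left).
−31 → Jun 30, 1940 (end of Jun, 30 days; 357 left).
−30 → May 31, 1940 (end of May, 31 days; 327 left).
−31 → Apr 30, 1940 (end of Apr, 30 days; 296 left).
−30 → Mar 31, 1940 (end of Mar, 31 days; 266 left).
−31 → Feb 29, 1940 (end of Feb, 29 days; 235 left).
−29 → Jan 31, 1940 (end of Jan, 31 days; 206 left).
−31 → Dec 31, 1939 (end of Dec, 31 days; 175 left).
−31 → Nov 30, 1939 (end of Nov, 30 days; 144 left).
−30 → Oct 31, 1939 (end of Oct, 31 days; 114 left).
−31 → Sep 30, 1939 (end of Sep, 30 days; 83 left).
−30 → Aug 31, 1939 (end of Aug, 31 days; 53 left).
−31 → Jul 31, 1939 (end of Jul, 31 days; 22 left).
−22 → Jul 9, 1939.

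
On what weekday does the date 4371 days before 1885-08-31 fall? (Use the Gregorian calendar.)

Aug 31, 1885 is a Monday.
4371 mod 7 = 3, so 4371 days before a Monday is Monday − 3 = Friday.

Friday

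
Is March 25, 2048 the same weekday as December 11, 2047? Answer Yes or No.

Yes

From Dec 11, 2047 to Mar 25, 2048 is 105 days.
105 mod 7 = 0, so they are the same weekday.
(Dec 11, 2047 is a Wednesday; Mar 25, 2048 is a Wednesday.)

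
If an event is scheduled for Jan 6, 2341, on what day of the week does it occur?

Monday

Doomsday rule: the anchor day for the 2300s is Wednesday. For year 41: 41÷12 = 3 r 5, and 5÷4 = 1, so 3+5+1 = 9.
Wednesday + 9 ≡ Friday — that's 2341's doomsday.
In January the doomsday date is Jan 3 (2341 is not a leap year).
Jan 6 is 3 days after Jan 3; 3 mod 7 = 3, so Friday + 3 = Monday.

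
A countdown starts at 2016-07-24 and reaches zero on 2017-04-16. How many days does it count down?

Jul 24, 2016 → Aug 24, 2016: 31 days (July has 31).
Aug 24, 2016 → Sep 24, 2016: 31 days (August has 31).
Sep 24, 2016 → Oct 24, 2016: 30 days (September has 30).
Oct 24, 2016 → Nov 24, 2016: 31 days (October has 31).
Nov 24, 2016 → Dec 24, 2016: 30 days (November has 30).
Dec 24, 2016 → Jan 24, 2017: 31 days (December has 31).
Jan 24, 2017 → Feb 24, 2017: 31 days (January has 31).
Feb 24, 2017 → Mar 24, 2017: 28 days (February has 28).
Mar 24, 2017 → Apr 16, 2017: 23 days.
Total: 266 days.

266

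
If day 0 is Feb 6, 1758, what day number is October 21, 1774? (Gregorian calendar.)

6101

Feb 6, 1758 → Feb 6, 1759: 365 days.
Feb 6, 1759 → Feb 6, 1760: 365 days.
Feb 6, 1760 → Feb 6, 1761: 366 days (Feb 29, 1760 is in that span).
Feb 6, 1761 → Feb 6, 1762: 365 days.
Feb 6, 1762 → Feb 6, 1763: 365 days.
Feb 6, 1763 → Feb 6, 1764: 365 days.
Feb 6, 1764 → Feb 6, 1765: 366 days (Feb 29, 1764 is in that span).
Feb 6, 1765 → Feb 6, 1766: 365 days.
Feb 6, 1766 → Feb 6, 1767: 365 days.
Feb 6, 1767 → Feb 6, 1768: 365 days.
Feb 6, 1768 → Feb 6, 1769: 366 days (Feb 29, 1768 is in that span).
Feb 6, 1769 → Feb 6, 1770: 365 days.
Feb 6, 1770 → Feb 6, 1771: 365 days.
Feb 6, 1771 → Feb 6, 1772: 365 days.
Feb 6, 1772 → Feb 6, 1773: 366 days (Feb 29, 1772 is in that span).
Feb 6, 1773 → Feb 6, 1774: 365 days.
Feb 6, 1774 → Mar 6, 1774: 28 days (February has 28).
Mar 6, 1774 → Apr 6, 1774: 31 days (March has 31).
Apr 6, 1774 → May 6, 1774: 30 days (April has 30).
May 6, 1774 → Jun 6, 1774: 31 days (May has 31).
Jun 6, 1774 → Jul 6, 1774: 30 days (June has 30).
Jul 6, 1774 → Aug 6, 1774: 31 days (July has 31).
Aug 6, 1774 → Sep 6, 1774: 31 days (August has 31).
Sep 6, 1774 → Oct 6, 1774: 30 days (September has 30).
Oct 6, 1774 → Oct 21, 1774: 15 days.
Total: 6101 days.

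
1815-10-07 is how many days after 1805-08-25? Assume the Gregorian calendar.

3695

Aug 25, 1805 → Aug 25, 1806: 365 days.
Aug 25, 1806 → Aug 25, 1807: 365 days.
Aug 25, 1807 → Aug 25, 1808: 366 days (Feb 29, 1808 is in that span).
Aug 25, 1808 → Aug 25, 1809: 365 days.
Aug 25, 1809 → Aug 25, 1810: 365 days.
Aug 25, 1810 → Aug 25, 1811: 365 days.
Aug 25, 1811 → Aug 25, 1812: 366 days (Feb 29, 1812 is in that span).
Aug 25, 1812 → Aug 25, 1813: 365 days.
Aug 25, 1813 → Aug 25, 1814: 365 days.
Aug 25, 1814 → Aug 25, 1815: 365 days.
Aug 25, 1815 → Sep 25, 1815: 31 days (August has 31).
Sep 25, 1815 → Oct 7, 1815: 12 days.
Total: 3695 days.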